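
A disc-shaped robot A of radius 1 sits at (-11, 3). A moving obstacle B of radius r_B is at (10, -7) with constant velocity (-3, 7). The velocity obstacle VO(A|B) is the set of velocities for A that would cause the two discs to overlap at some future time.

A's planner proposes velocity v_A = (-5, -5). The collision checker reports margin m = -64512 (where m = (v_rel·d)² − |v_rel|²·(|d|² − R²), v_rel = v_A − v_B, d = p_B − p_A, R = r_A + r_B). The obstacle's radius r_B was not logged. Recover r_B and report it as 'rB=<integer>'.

m = -64512
d = (21, -10);  v_rel = (-2, -12),  |v_rel|² = 148
v_rel×d = (-2)·(-10) − (-12)·(21) = 272
since m = R²·148 − 272²:  R² = (73984 + -64512) / 148 = 64
R = √64 = 8  ⇒  r_B = 8 − 1 = 7

rB=7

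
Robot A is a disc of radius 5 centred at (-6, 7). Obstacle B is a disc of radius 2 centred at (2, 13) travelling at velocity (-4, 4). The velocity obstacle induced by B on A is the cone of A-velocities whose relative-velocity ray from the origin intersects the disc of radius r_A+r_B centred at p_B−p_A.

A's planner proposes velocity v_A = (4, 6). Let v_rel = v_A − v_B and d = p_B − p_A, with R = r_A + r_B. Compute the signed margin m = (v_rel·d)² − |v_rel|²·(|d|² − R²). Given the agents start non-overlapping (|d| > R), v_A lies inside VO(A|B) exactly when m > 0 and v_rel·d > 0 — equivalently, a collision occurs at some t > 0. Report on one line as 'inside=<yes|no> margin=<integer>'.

d = (8, 6),  |d|² = 100;  R = 5+2 = 7,  c = 100−7² = 51
v_rel = (8, 2),  |v_rel|² = 68;  v_rel·d = (8)·(8) + (2)·(6) = 76
68·t² − 152·t + 51 = 0  ⇒  m = 76² − 68·51 = 2308
m = 2308 > 0,  v_rel·d = 76 > 0  ⇒  inside

inside=yes margin=2308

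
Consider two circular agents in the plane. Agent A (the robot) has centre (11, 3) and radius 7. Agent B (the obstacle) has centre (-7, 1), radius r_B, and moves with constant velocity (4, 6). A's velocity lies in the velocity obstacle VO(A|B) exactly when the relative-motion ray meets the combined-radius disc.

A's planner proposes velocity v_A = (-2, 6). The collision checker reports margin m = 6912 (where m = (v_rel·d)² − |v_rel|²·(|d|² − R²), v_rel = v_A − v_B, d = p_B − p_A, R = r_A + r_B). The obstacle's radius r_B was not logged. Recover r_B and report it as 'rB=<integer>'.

m = 6912
d = (-18, -2);  v_rel = (-6, 0),  |v_rel|² = 36
v_rel×d = (-6)·(-2) − (0)·(-18) = 12
since m = R²·36 − 12²:  R² = (144 + 6912) / 36 = 196
R = √196 = 14  ⇒  r_B = 14 − 7 = 7

rB=7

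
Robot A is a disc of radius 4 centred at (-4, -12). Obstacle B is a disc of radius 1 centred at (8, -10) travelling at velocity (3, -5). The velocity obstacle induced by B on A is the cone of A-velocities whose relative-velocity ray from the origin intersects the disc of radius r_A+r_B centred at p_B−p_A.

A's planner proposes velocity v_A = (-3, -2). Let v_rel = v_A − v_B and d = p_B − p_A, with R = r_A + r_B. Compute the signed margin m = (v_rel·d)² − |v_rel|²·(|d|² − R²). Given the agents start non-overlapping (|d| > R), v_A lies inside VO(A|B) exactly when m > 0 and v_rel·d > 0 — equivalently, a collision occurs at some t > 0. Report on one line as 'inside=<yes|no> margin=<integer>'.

d = (12, 2),  |d|² = 148;  R = 4+1 = 5,  c = 148−5² = 123
v_rel = (-6, 3),  |v_rel|² = 45;  v_rel·d = (-6)·(12) + (3)·(2) = -66
45·t² + 132·t + 123 = 0  ⇒  m = (-66)² − 45·123 = -1179
m = -1179 < 0,  v_rel·d = -66 < 0  ⇒  outside

inside=no margin=-1179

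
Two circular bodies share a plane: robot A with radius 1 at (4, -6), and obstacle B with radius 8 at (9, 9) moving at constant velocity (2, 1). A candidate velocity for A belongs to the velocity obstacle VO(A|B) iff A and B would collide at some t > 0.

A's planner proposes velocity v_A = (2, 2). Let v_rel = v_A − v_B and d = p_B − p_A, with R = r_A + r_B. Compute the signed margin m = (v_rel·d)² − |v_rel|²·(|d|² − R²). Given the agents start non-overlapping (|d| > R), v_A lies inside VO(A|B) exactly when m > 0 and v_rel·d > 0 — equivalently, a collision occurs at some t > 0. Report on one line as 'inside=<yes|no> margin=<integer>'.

d = (5, 15),  |d|² = 250;  R = 1+8 = 9,  c = 250−9² = 169
v_rel = (0, 1),  |v_rel|² = 1;  v_rel·d = (0)·(5) + (1)·(15) = 15
1·t² − 30·t + 169 = 0  ⇒  m = 15² − 1·169 = 56
m = 56 > 0,  v_rel·d = 15 > 0  ⇒  inside

inside=yes margin=56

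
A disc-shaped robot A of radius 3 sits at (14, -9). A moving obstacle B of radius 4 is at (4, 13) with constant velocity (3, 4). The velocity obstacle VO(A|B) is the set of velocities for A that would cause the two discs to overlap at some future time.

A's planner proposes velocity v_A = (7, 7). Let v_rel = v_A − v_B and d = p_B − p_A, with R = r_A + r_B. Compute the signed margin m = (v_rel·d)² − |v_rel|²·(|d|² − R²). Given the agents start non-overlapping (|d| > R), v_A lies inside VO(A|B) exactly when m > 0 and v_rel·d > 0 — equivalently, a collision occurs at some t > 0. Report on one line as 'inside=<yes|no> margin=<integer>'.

d = (-10, 22),  |d|² = 584;  R = 3+4 = 7,  c = 584−7² = 535
v_rel = (4, 3),  |v_rel|² = 25;  v_rel·d = (4)·(-10) + (3)·(22) = 26
25·t² − 52·t + 535 = 0  ⇒  m = 26² − 25·535 = -12699
m = -12699 < 0,  v_rel·d = 26 > 0  ⇒  outside

inside=no margin=-12699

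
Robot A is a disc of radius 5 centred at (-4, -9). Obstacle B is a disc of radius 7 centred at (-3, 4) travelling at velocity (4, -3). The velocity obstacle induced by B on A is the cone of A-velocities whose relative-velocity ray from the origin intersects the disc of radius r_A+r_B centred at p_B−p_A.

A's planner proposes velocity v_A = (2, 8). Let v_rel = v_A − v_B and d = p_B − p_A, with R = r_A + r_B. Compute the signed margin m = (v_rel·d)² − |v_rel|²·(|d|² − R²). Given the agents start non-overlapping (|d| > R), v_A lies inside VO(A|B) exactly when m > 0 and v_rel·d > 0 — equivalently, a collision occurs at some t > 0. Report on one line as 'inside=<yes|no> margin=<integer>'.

d = (1, 13),  |d|² = 170;  R = 5+7 = 12,  c = 170−12² = 26
v_rel = (-2, 11),  |v_rel|² = 125;  v_rel·d = (-2)·(1) + (11)·(13) = 141
125·t² − 282·t + 26 = 0  ⇒  m = 141² − 125·26 = 16631
m = 16631 > 0,  v_rel·d = 141 > 0  ⇒  inside

inside=yes margin=16631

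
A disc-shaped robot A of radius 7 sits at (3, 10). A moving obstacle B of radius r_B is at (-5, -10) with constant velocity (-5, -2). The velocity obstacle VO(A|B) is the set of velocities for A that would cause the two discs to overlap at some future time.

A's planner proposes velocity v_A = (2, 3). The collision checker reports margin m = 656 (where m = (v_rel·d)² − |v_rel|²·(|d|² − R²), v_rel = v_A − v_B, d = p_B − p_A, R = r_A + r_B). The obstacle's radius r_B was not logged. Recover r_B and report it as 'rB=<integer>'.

m = 656
d = (-8, -20);  v_rel = (7, 5),  |v_rel|² = 74
v_rel×d = (7)·(-20) − (5)·(-8) = -100
since m = R²·74 − (-100)²:  R² = (10000 + 656) / 74 = 144
R = √144 = 12  ⇒  r_B = 12 − 7 = 5

rB=5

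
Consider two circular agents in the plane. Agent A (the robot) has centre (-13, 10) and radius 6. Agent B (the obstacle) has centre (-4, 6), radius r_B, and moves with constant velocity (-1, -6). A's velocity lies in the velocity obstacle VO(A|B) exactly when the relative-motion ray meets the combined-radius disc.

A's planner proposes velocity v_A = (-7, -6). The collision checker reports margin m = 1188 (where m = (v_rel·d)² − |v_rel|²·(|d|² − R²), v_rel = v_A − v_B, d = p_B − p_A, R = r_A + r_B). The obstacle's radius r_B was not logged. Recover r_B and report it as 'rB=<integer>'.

m = 1188
d = (9, -4);  v_rel = (-6, 0),  |v_rel|² = 36
v_rel×d = (-6)·(-4) − (0)·(9) = 24
since m = R²·36 − 24²:  R² = (576 + 1188) / 36 = 49
R = √49 = 7  ⇒  r_B = 7 − 6 = 1

rB=1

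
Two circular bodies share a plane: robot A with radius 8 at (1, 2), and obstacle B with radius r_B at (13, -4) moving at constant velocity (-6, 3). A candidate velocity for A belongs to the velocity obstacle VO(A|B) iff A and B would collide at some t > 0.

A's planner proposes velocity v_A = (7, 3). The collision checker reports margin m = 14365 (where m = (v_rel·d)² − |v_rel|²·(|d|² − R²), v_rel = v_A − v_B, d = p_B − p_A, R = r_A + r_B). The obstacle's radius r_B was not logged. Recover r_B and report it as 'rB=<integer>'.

m = 14365
d = (12, -6);  v_rel = (13, 0),  |v_rel|² = 169
v_rel×d = (13)·(-6) − (0)·(12) = -78
since m = R²·169 − (-78)²:  R² = (6084 + 14365) / 169 = 121
R = √121 = 11  ⇒  r_B = 11 − 8 = 3

rB=3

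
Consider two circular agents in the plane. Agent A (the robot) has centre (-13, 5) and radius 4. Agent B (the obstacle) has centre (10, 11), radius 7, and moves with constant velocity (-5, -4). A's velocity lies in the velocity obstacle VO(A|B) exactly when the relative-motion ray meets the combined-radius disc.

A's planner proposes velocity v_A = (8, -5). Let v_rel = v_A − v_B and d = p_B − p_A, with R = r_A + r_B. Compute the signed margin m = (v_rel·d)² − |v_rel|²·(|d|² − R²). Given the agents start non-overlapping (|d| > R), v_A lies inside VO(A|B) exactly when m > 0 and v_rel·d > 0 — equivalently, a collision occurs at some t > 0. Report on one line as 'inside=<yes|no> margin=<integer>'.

d = (23, 6),  |d|² = 565;  R = 4+7 = 11,  c = 565−11² = 444
v_rel = (13, -1),  |v_rel|² = 170;  v_rel·d = (13)·(23) + (-1)·(6) = 293
170·t² − 586·t + 444 = 0  ⇒  m = 293² − 170·444 = 10369
m = 10369 > 0,  v_rel·d = 293 > 0  ⇒  inside

inside=yes margin=10369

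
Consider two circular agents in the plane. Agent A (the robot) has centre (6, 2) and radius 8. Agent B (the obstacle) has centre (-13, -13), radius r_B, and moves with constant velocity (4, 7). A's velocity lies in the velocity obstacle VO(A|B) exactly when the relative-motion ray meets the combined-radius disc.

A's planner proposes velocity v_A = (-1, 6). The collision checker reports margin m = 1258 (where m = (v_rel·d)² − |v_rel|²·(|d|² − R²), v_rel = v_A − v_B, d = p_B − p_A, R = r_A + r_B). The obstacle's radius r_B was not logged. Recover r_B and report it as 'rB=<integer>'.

m = 1258
d = (-19, -15);  v_rel = (-5, -1),  |v_rel|² = 26
v_rel×d = (-5)·(-15) − (-1)·(-19) = 56
since m = R²·26 − 56²:  R² = (3136 + 1258) / 26 = 169
R = √169 = 13  ⇒  r_B = 13 − 8 = 5

rB=5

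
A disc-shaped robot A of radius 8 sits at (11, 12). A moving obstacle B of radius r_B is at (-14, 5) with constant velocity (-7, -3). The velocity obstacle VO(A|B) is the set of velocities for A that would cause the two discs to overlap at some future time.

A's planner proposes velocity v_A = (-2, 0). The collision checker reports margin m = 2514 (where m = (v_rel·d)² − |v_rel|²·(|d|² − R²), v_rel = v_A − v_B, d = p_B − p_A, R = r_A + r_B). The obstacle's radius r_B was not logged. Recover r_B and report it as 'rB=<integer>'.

m = 2514
d = (-25, -7);  v_rel = (5, 3),  |v_rel|² = 34
v_rel×d = (5)·(-7) − (3)·(-25) = 40
since m = R²·34 − 40²:  R² = (1600 + 2514) / 34 = 121
R = √121 = 11  ⇒  r_B = 11 − 8 = 3

rB=3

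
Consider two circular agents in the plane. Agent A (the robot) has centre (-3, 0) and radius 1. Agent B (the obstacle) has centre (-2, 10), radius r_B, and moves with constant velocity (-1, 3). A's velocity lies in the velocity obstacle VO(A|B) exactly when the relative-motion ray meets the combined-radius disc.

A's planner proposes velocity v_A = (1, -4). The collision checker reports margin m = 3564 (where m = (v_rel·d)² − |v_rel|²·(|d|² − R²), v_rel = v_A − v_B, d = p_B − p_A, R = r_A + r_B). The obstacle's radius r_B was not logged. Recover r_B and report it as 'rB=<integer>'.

m = 3564
d = (1, 10);  v_rel = (2, -7),  |v_rel|² = 53
v_rel×d = (2)·(10) − (-7)·(1) = 27
since m = R²·53 − 27²:  R² = (729 + 3564) / 53 = 81
R = √81 = 9  ⇒  r_B = 9 − 1 = 8

rB=8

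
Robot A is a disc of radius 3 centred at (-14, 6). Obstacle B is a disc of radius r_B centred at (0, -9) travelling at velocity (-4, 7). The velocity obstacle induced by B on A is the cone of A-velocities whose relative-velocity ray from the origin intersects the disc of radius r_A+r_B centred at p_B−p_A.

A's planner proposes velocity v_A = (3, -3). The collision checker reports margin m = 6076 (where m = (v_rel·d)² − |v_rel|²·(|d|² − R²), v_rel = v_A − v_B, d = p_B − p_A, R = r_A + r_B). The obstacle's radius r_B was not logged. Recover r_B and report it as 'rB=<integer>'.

m = 6076
d = (14, -15);  v_rel = (7, -10),  |v_rel|² = 149
v_rel×d = (7)·(-15) − (-10)·(14) = 35
since m = R²·149 − 35²:  R² = (1225 + 6076) / 149 = 49
R = √49 = 7  ⇒  r_B = 7 − 3 = 4

rB=4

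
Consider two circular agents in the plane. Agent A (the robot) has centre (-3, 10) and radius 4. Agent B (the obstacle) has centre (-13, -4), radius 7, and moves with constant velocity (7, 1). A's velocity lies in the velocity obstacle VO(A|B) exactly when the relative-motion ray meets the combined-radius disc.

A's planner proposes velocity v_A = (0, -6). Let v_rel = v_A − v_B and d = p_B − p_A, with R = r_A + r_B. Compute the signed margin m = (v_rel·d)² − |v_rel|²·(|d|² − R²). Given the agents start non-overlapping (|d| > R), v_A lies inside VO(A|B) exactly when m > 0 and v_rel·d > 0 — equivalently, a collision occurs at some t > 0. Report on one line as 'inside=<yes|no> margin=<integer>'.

d = (-10, -14),  |d|² = 296;  R = 4+7 = 11,  c = 296−11² = 175
v_rel = (-7, -7),  |v_rel|² = 98;  v_rel·d = (-7)·(-10) + (-7)·(-14) = 168
98·t² − 336·t + 175 = 0  ⇒  m = 168² − 98·175 = 11074
m = 11074 > 0,  v_rel·d = 168 > 0  ⇒  inside

inside=yes margin=11074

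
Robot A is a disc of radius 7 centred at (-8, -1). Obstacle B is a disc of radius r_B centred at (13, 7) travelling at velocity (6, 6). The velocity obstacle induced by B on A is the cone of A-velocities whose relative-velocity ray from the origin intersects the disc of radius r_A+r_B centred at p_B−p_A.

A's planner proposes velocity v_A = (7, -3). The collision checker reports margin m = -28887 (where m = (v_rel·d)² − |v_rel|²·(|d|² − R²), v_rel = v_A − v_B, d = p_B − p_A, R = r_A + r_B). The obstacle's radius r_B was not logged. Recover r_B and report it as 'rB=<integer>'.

m = -28887
d = (21, 8);  v_rel = (1, -9),  |v_rel|² = 82
v_rel×d = (1)·(8) − (-9)·(21) = 197
since m = R²·82 − 197²:  R² = (38809 + -28887) / 82 = 121
R = √121 = 11  ⇒  r_B = 11 − 7 = 4

rB=4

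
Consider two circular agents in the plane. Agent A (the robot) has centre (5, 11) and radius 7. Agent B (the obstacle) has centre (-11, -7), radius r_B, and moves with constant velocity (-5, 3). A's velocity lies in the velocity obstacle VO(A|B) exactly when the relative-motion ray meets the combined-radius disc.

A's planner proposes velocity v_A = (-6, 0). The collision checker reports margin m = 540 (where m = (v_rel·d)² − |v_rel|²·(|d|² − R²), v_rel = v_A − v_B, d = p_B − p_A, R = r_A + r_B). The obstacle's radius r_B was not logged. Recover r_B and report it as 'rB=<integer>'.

m = 540
d = (-16, -18);  v_rel = (-1, -3),  |v_rel|² = 10
v_rel×d = (-1)·(-18) − (-3)·(-16) = -30
since m = R²·10 − (-30)²:  R² = (900 + 540) / 10 = 144
R = √144 = 12  ⇒  r_B = 12 − 7 = 5

rB=5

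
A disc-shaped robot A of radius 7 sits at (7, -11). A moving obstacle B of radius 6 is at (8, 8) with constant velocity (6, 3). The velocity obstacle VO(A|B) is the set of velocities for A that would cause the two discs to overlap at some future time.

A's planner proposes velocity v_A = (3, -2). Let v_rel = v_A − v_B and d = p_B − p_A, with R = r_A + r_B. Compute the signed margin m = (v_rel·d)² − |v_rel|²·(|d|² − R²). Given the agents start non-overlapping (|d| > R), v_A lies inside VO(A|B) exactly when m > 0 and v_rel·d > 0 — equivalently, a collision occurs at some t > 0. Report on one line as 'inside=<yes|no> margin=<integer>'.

d = (1, 19),  |d|² = 362;  R = 7+6 = 13,  c = 362−13² = 193
v_rel = (-3, -5),  |v_rel|² = 34;  v_rel·d = (-3)·(1) + (-5)·(19) = -98
34·t² + 196·t + 193 = 0  ⇒  m = (-98)² − 34·193 = 3042
m = 3042 > 0,  v_rel·d = -98 < 0  ⇒  outside

inside=no margin=3042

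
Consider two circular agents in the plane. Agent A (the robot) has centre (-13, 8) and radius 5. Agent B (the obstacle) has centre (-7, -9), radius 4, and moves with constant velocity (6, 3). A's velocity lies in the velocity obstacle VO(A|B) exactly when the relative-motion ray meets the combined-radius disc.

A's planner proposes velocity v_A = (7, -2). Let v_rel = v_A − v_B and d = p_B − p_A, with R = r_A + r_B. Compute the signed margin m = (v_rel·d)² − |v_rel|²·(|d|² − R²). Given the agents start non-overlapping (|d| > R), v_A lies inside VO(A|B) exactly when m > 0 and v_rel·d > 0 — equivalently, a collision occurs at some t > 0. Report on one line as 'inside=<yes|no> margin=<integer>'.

d = (6, -17),  |d|² = 325;  R = 5+4 = 9,  c = 325−9² = 244
v_rel = (1, -5),  |v_rel|² = 26;  v_rel·d = (1)·(6) + (-5)·(-17) = 91
26·t² − 182·t + 244 = 0  ⇒  m = 91² − 26·244 = 1937
m = 1937 > 0,  v_rel·d = 91 > 0  ⇒  inside

inside=yes margin=1937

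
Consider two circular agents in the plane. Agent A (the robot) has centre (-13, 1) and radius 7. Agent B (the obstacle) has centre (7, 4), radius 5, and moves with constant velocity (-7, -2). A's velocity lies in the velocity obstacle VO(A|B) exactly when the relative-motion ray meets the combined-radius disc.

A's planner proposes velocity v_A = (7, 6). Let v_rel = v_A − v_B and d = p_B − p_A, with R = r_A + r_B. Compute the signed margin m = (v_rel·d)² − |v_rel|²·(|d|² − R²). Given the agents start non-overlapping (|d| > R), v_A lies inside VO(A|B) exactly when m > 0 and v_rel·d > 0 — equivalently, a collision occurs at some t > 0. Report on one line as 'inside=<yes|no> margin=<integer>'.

d = (20, 3),  |d|² = 409;  R = 7+5 = 12,  c = 409−12² = 265
v_rel = (14, 8),  |v_rel|² = 260;  v_rel·d = (14)·(20) + (8)·(3) = 304
260·t² − 608·t + 265 = 0  ⇒  m = 304² − 260·265 = 23516
m = 23516 > 0,  v_rel·d = 304 > 0  ⇒  inside

inside=yes margin=23516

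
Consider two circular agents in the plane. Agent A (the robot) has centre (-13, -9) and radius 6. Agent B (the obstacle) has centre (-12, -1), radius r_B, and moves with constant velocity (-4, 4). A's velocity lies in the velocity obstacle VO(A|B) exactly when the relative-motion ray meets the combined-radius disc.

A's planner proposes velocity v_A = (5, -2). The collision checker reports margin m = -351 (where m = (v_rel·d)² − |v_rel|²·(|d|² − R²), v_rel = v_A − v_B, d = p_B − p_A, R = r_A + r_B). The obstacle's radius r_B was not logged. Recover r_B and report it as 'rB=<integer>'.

m = -351
d = (1, 8);  v_rel = (9, -6),  |v_rel|² = 117
v_rel×d = (9)·(8) − (-6)·(1) = 78
since m = R²·117 − 78²:  R² = (6084 + -351) / 117 = 49
R = √49 = 7  ⇒  r_B = 7 − 6 = 1

rB=1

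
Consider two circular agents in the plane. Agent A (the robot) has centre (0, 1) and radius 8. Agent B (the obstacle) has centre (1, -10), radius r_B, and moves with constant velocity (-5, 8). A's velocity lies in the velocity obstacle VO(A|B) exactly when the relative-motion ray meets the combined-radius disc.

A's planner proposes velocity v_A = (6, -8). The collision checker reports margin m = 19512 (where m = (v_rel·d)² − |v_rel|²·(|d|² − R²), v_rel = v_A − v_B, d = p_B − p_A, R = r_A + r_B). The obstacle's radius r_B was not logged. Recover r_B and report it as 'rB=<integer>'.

m = 19512
d = (1, -11);  v_rel = (11, -16),  |v_rel|² = 377
v_rel×d = (11)·(-11) − (-16)·(1) = -105
since m = R²·377 − (-105)²:  R² = (11025 + 19512) / 377 = 81
R = √81 = 9  ⇒  r_B = 9 − 8 = 1

rB=1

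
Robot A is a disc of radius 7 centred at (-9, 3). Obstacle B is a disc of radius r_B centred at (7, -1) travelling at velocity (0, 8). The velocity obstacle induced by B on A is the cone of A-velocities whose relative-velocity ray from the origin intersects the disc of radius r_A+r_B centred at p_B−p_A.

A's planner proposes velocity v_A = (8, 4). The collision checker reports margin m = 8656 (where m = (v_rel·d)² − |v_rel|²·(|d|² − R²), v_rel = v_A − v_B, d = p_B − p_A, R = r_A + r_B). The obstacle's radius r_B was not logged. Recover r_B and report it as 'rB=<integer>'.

m = 8656
d = (16, -4);  v_rel = (8, -4),  |v_rel|² = 80
v_rel×d = (8)·(-4) − (-4)·(16) = 32
since m = R²·80 − 32²:  R² = (1024 + 8656) / 80 = 121
R = √121 = 11  ⇒  r_B = 11 − 7 = 4

rB=4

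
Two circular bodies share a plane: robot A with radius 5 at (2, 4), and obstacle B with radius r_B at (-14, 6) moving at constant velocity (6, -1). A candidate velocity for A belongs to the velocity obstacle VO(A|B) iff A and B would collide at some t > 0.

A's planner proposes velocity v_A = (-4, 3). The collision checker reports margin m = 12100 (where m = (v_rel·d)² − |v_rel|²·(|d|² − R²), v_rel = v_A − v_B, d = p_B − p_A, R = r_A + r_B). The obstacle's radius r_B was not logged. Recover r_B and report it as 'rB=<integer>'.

m = 12100
d = (-16, 2);  v_rel = (-10, 4),  |v_rel|² = 116
v_rel×d = (-10)·(2) − (4)·(-16) = 44
since m = R²·116 − 44²:  R² = (1936 + 12100) / 116 = 121
R = √121 = 11  ⇒  r_B = 11 − 5 = 6

rB=6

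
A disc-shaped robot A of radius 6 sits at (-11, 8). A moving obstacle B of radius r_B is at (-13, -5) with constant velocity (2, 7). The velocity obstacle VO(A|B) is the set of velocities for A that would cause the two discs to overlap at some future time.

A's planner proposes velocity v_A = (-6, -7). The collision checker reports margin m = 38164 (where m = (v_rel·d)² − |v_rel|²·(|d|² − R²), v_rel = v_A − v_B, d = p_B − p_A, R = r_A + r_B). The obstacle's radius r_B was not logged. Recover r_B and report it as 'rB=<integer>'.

m = 38164
d = (-2, -13);  v_rel = (-8, -14),  |v_rel|² = 260
v_rel×d = (-8)·(-13) − (-14)·(-2) = 76
since m = R²·260 − 76²:  R² = (5776 + 38164) / 260 = 169
R = √169 = 13  ⇒  r_B = 13 − 6 = 7

rB=7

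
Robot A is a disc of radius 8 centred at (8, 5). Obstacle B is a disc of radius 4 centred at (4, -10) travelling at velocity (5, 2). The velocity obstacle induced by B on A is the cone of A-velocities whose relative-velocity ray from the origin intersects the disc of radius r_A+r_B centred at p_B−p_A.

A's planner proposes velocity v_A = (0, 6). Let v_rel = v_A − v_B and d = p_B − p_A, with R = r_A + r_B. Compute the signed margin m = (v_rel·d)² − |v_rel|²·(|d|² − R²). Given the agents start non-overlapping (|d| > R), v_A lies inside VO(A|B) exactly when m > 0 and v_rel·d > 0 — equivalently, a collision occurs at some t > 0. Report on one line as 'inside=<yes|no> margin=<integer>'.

d = (-4, -15),  |d|² = 241;  R = 8+4 = 12,  c = 241−12² = 97
v_rel = (-5, 4),  |v_rel|² = 41;  v_rel·d = (-5)·(-4) + (4)·(-15) = -40
41·t² + 80·t + 97 = 0  ⇒  m = (-40)² − 41·97 = -2377
m = -2377 < 0,  v_rel·d = -40 < 0  ⇒  outside

inside=no margin=-2377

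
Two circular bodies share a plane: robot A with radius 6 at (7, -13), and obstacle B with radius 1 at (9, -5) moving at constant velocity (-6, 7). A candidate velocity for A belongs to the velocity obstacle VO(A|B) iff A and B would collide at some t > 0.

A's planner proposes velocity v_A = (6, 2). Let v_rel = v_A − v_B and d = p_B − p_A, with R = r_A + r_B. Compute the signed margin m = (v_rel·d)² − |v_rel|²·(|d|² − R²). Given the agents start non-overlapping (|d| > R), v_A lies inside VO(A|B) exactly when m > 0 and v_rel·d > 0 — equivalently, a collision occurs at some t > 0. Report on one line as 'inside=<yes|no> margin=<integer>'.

d = (2, 8),  |d|² = 68;  R = 6+1 = 7,  c = 68−7² = 19
v_rel = (12, -5),  |v_rel|² = 169;  v_rel·d = (12)·(2) + (-5)·(8) = -16
169·t² + 32·t + 19 = 0  ⇒  m = (-16)² − 169·19 = -2955
m = -2955 < 0,  v_rel·d = -16 < 0  ⇒  outside

inside=no margin=-2955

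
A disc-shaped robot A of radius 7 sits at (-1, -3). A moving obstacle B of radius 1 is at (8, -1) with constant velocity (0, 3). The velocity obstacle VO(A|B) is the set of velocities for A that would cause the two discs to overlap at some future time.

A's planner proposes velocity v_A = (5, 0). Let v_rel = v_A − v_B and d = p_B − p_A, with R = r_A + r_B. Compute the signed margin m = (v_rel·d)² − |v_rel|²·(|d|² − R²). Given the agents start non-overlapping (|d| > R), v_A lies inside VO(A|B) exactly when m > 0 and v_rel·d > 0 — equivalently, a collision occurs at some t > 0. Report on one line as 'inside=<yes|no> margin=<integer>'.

d = (9, 2),  |d|² = 85;  R = 7+1 = 8,  c = 85−8² = 21
v_rel = (5, -3),  |v_rel|² = 34;  v_rel·d = (5)·(9) + (-3)·(2) = 39
34·t² − 78·t + 21 = 0  ⇒  m = 39² − 34·21 = 807
m = 807 > 0,  v_rel·d = 39 > 0  ⇒  inside

inside=yes margin=807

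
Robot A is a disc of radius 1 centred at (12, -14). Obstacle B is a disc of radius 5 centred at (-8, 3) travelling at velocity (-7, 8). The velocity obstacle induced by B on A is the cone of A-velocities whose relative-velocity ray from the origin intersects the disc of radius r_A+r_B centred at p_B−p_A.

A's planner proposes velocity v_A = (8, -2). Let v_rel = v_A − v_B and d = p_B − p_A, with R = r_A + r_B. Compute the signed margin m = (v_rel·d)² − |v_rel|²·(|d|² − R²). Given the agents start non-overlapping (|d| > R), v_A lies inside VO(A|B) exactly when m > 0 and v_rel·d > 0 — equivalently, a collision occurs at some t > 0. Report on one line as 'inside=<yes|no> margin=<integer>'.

d = (-20, 17),  |d|² = 689;  R = 1+5 = 6,  c = 689−6² = 653
v_rel = (15, -10),  |v_rel|² = 325;  v_rel·d = (15)·(-20) + (-10)·(17) = -470
325·t² + 940·t + 653 = 0  ⇒  m = (-470)² − 325·653 = 8675
m = 8675 > 0,  v_rel·d = -470 < 0  ⇒  outside

inside=no margin=8675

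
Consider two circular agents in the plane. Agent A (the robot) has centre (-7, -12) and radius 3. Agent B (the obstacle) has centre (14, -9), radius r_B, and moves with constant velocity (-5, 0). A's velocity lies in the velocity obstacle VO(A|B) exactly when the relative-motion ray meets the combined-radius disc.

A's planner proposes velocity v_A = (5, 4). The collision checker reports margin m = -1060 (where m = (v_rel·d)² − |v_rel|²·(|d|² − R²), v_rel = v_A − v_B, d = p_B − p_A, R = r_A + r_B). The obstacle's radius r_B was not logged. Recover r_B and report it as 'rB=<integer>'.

m = -1060
d = (21, 3);  v_rel = (10, 4),  |v_rel|² = 116
v_rel×d = (10)·(3) − (4)·(21) = -54
since m = R²·116 − (-54)²:  R² = (2916 + -1060) / 116 = 16
R = √16 = 4  ⇒  r_B = 4 − 3 = 1

rB=1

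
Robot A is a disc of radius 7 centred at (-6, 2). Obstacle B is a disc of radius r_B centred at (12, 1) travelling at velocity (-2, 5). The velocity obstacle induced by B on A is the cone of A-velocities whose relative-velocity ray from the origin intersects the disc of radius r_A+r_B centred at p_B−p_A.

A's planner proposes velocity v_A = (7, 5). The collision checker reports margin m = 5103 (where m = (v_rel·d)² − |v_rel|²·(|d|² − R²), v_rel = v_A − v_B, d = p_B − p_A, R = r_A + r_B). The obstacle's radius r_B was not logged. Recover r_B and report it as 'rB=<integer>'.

m = 5103
d = (18, -1);  v_rel = (9, 0),  |v_rel|² = 81
v_rel×d = (9)·(-1) − (0)·(18) = -9
since m = R²·81 − (-9)²:  R² = (81 + 5103) / 81 = 64
R = √64 = 8  ⇒  r_B = 8 − 7 = 1

rB=1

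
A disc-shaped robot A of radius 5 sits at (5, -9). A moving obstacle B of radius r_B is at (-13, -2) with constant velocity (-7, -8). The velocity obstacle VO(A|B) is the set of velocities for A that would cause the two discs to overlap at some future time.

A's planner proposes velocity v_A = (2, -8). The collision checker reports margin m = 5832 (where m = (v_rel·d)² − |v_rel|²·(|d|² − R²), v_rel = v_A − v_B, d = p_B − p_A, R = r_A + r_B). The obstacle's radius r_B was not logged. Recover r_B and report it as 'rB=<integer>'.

m = 5832
d = (-18, 7);  v_rel = (9, 0),  |v_rel|² = 81
v_rel×d = (9)·(7) − (0)·(-18) = 63
since m = R²·81 − 63²:  R² = (3969 + 5832) / 81 = 121
R = √121 = 11  ⇒  r_B = 11 − 5 = 6

rB=6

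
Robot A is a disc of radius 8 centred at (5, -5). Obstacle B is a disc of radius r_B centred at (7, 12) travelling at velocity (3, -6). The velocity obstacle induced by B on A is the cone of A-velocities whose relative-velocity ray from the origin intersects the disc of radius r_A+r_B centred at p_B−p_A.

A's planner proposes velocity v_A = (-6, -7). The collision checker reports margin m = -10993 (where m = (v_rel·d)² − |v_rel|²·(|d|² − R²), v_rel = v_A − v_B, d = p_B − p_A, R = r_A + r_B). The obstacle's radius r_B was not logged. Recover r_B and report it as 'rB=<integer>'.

m = -10993
d = (2, 17);  v_rel = (-9, -1),  |v_rel|² = 82
v_rel×d = (-9)·(17) − (-1)·(2) = -151
since m = R²·82 − (-151)²:  R² = (22801 + -10993) / 82 = 144
R = √144 = 12  ⇒  r_B = 12 − 8 = 4

rB=4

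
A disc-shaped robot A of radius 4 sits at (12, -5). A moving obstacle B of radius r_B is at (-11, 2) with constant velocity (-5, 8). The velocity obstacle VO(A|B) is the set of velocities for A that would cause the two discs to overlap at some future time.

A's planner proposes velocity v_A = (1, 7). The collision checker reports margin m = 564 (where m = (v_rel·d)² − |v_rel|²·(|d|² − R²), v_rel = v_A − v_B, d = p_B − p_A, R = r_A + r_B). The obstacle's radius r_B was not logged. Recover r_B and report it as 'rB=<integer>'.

m = 564
d = (-23, 7);  v_rel = (6, -1),  |v_rel|² = 37
v_rel×d = (6)·(7) − (-1)·(-23) = 19
since m = R²·37 − 19²:  R² = (361 + 564) / 37 = 25
R = √25 = 5  ⇒  r_B = 5 − 4 = 1

rB=1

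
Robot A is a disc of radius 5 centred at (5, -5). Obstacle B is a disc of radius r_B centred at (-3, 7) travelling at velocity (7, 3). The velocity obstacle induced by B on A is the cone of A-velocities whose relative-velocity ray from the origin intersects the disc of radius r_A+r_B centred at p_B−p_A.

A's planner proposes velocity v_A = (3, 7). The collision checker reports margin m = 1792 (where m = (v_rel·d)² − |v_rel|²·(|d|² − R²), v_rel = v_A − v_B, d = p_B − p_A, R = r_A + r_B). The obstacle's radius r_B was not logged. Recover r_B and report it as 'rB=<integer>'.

m = 1792
d = (-8, 12);  v_rel = (-4, 4),  |v_rel|² = 32
v_rel×d = (-4)·(12) − (4)·(-8) = -16
since m = R²·32 − (-16)²:  R² = (256 + 1792) / 32 = 64
R = √64 = 8  ⇒  r_B = 8 − 5 = 3

rB=3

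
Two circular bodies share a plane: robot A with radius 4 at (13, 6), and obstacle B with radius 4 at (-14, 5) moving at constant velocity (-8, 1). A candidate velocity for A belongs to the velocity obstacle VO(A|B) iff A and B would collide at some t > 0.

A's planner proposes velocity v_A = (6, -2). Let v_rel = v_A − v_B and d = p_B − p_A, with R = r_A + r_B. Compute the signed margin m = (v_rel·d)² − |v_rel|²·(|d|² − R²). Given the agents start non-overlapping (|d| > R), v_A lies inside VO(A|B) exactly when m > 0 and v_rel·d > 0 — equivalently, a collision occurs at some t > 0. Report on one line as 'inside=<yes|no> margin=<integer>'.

d = (-27, -1),  |d|² = 730;  R = 4+4 = 8,  c = 730−8² = 666
v_rel = (14, -3),  |v_rel|² = 205;  v_rel·d = (14)·(-27) + (-3)·(-1) = -375
205·t² + 750·t + 666 = 0  ⇒  m = (-375)² − 205·666 = 4095
m = 4095 > 0,  v_rel·d = -375 < 0  ⇒  outside

inside=no margin=4095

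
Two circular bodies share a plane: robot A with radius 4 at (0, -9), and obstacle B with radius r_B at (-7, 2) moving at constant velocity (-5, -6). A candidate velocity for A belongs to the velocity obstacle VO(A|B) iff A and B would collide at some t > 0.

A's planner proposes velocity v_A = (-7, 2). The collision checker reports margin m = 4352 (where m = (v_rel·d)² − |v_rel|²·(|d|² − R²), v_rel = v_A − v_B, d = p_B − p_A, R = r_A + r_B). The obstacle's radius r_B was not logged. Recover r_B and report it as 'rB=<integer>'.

m = 4352
d = (-7, 11);  v_rel = (-2, 8),  |v_rel|² = 68
v_rel×d = (-2)·(11) − (8)·(-7) = 34
since m = R²·68 − 34²:  R² = (1156 + 4352) / 68 = 81
R = √81 = 9  ⇒  r_B = 9 − 4 = 5

rB=5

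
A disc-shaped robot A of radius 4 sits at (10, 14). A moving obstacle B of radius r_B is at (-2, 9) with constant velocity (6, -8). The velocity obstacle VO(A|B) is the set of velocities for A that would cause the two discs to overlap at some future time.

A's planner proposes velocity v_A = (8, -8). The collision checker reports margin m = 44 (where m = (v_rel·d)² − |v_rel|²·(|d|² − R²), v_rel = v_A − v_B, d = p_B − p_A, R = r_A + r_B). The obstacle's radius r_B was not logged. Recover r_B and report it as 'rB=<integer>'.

m = 44
d = (-12, -5);  v_rel = (2, 0),  |v_rel|² = 4
v_rel×d = (2)·(-5) − (0)·(-12) = -10
since m = R²·4 − (-10)²:  R² = (100 + 44) / 4 = 36
R = √36 = 6  ⇒  r_B = 6 − 4 = 2

rB=2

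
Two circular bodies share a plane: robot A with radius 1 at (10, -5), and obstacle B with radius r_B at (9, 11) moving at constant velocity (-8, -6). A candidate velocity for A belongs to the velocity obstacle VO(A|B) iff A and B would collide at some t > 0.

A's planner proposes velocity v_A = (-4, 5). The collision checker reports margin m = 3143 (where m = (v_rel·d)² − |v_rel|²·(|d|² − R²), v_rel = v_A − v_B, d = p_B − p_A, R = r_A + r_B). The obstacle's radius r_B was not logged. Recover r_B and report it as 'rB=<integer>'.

m = 3143
d = (-1, 16);  v_rel = (4, 11),  |v_rel|² = 137
v_rel×d = (4)·(16) − (11)·(-1) = 75
since m = R²·137 − 75²:  R² = (5625 + 3143) / 137 = 64
R = √64 = 8  ⇒  r_B = 8 − 1 = 7

rB=7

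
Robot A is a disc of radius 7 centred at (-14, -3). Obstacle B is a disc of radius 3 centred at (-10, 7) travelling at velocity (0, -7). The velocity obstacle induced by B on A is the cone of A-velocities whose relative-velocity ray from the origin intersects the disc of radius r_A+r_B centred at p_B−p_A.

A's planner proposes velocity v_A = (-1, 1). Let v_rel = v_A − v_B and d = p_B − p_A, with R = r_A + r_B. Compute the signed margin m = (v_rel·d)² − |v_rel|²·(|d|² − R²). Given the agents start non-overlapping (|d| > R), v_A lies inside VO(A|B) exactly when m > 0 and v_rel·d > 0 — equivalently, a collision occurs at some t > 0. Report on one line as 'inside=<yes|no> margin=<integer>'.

d = (4, 10),  |d|² = 116;  R = 7+3 = 10,  c = 116−10² = 16
v_rel = (-1, 8),  |v_rel|² = 65;  v_rel·d = (-1)·(4) + (8)·(10) = 76
65·t² − 152·t + 16 = 0  ⇒  m = 76² − 65·16 = 4736
m = 4736 > 0,  v_rel·d = 76 > 0  ⇒  inside

inside=yes margin=4736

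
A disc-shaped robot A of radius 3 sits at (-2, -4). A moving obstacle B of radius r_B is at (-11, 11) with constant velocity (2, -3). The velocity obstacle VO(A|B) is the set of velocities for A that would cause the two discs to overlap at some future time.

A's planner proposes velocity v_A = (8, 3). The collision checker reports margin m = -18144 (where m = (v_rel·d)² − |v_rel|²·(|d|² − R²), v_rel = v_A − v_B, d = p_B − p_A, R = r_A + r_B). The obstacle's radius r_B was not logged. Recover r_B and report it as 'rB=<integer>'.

m = -18144
d = (-9, 15);  v_rel = (6, 6),  |v_rel|² = 72
v_rel×d = (6)·(15) − (6)·(-9) = 144
since m = R²·72 − 144²:  R² = (20736 + -18144) / 72 = 36
R = √36 = 6  ⇒  r_B = 6 − 3 = 3

rB=3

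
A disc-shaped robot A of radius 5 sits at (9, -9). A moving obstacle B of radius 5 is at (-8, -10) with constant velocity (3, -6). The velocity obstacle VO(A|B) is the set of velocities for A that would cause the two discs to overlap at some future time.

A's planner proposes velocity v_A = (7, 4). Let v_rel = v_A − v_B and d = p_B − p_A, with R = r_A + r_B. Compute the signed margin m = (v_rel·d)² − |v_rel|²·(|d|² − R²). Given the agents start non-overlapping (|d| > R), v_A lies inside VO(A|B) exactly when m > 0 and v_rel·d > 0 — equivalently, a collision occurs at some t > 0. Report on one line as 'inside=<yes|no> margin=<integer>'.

d = (-17, -1),  |d|² = 290;  R = 5+5 = 10,  c = 290−10² = 190
v_rel = (4, 10),  |v_rel|² = 116;  v_rel·d = (4)·(-17) + (10)·(-1) = -78
116·t² + 156·t + 190 = 0  ⇒  m = (-78)² − 116·190 = -15956
m = -15956 < 0,  v_rel·d = -78 < 0  ⇒  outside

inside=no margin=-15956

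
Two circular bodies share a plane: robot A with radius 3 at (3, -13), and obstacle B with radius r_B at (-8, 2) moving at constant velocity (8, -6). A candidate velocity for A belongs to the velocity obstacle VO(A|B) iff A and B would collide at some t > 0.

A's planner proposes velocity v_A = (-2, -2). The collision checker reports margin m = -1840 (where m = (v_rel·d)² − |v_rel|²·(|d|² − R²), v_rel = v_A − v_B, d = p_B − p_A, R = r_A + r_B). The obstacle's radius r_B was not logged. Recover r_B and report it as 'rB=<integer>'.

m = -1840
d = (-11, 15);  v_rel = (-10, 4),  |v_rel|² = 116
v_rel×d = (-10)·(15) − (4)·(-11) = -106
since m = R²·116 − (-106)²:  R² = (11236 + -1840) / 116 = 81
R = √81 = 9  ⇒  r_B = 9 − 3 = 6

rB=6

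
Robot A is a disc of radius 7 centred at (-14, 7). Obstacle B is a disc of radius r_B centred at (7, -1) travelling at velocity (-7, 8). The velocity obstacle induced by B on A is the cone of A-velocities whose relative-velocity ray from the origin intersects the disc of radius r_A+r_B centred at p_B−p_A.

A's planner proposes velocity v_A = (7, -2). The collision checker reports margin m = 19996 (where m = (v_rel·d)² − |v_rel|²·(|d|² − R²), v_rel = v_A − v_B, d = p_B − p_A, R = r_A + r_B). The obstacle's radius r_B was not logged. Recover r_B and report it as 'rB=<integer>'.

m = 19996
d = (21, -8);  v_rel = (14, -10),  |v_rel|² = 296
v_rel×d = (14)·(-8) − (-10)·(21) = 98
since m = R²·296 − 98²:  R² = (9604 + 19996) / 296 = 100
R = √100 = 10  ⇒  r_B = 10 − 7 = 3

rB=3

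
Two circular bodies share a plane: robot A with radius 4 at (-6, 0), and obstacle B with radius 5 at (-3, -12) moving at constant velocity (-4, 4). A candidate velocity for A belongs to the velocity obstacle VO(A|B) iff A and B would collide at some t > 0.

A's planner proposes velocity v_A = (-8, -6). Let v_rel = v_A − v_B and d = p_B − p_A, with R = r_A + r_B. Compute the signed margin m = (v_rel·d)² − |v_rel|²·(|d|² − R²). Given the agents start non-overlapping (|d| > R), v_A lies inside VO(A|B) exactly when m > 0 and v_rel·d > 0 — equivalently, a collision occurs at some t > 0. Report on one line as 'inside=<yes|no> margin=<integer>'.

d = (3, -12),  |d|² = 153;  R = 4+5 = 9,  c = 153−9² = 72
v_rel = (-4, -10),  |v_rel|² = 116;  v_rel·d = (-4)·(3) + (-10)·(-12) = 108
116·t² − 216·t + 72 = 0  ⇒  m = 108² − 116·72 = 3312
m = 3312 > 0,  v_rel·d = 108 > 0  ⇒  inside

inside=yes margin=3312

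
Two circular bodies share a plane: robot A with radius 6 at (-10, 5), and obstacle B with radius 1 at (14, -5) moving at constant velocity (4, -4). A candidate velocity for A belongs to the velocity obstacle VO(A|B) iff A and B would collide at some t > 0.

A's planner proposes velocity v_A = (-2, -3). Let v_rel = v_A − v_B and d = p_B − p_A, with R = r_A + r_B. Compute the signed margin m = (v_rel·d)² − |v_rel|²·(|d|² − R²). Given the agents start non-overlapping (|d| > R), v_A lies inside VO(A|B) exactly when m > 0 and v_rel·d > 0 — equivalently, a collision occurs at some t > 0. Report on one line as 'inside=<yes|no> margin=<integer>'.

d = (24, -10),  |d|² = 676;  R = 6+1 = 7,  c = 676−7² = 627
v_rel = (-6, 1),  |v_rel|² = 37;  v_rel·d = (-6)·(24) + (1)·(-10) = -154
37·t² + 308·t + 627 = 0  ⇒  m = (-154)² − 37·627 = 517
m = 517 > 0,  v_rel·d = -154 < 0  ⇒  outside

inside=no margin=517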